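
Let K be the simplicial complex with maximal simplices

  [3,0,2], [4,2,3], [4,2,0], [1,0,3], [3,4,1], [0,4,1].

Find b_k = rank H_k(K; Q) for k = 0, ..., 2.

Order the vertices as 0 < 1 < 2 < 3 < 4. Listing each simplex with vertices in this order, K has dimension 2 with simplices:

  0-simplices (5): [0], [1], [2], [3], [4]
  1-simplices (9): [0,1], [0,2], [0,3], [0,4], [1,3], [1,4], [2,3], [2,4], [3,4]
  2-simplices (6): [0,1,3], [0,1,4], [0,2,3], [0,2,4], [1,3,4], [2,3,4]

giving chain groups C_0 ≅ Z^5, C_1 ≅ Z^9, C_2 ≅ Z^6.

∂_1: C_1 → C_0 maps an edge to its endpoints' difference, ∂[p,q] = q − p.
This gives a 5×9 integer matrix of rank 4; reducing to Smith normal form yields diagonal entries (1,1,1,1).

Boundary ∂_2: C_2 → C_1 acts by ∂[p,q,r] = [q,r] − [p,r] + [p,q]. For instance
  ∂[1,3,4] = [3,4] − [1,4] + [1,3],
  ∂[0,2,4] = [2,4] − [0,4] + [0,2].
The 9×6 boundary matrix has rank 5 and Smith normal form diag(1,1,1,1,1).

Now H_k = ker ∂_k / im ∂_{k+1}, so:

  H_0: rank C_0 − rank ∂_1 = 5 − 4 = 1, and the invariant factors of ∂_1 are all 1, so H_0 = Z.
  H_1: rank ker ∂_1 − rank ∂_2 = (9 − 4) − 5 = 0, and the invariant factors of ∂_2 are all 1, so H_1 = 0.
  H_2: rank ker ∂_2 − rank ∂_3 = (6 − 5) − 0 = 1, and there is no ∂_3, so H_2 = Z.

Hence the Betti numbers are b_0 = 1, b_1 = 0, b_2 = 1.

b_0 = 1, b_1 = 0, b_2 = 1.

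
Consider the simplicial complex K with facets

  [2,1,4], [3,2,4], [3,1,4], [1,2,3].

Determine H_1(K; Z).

H_1 ≅ 0.

K has 4 vertices, 6 edges, 4 triangles.
rank ∂_1 = 3, rank ∂_2 = 3 ⇒ b_1 = 6 − 3 − 3 = 0; all invariant factors of ∂_2 are 1 so no torsion. So H_1 ≅ 0.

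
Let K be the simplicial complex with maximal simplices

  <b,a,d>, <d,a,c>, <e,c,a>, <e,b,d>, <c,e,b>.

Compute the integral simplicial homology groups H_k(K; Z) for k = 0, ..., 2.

H_0 ≅ Z,  H_1 ≅ Z,  H_2 = 0.

K has 5 vertices, 10 edges, 5 triangles.
rank ∂_0 = 0, rank ∂_1 = 4 ⇒ b_0 = 5 − 0 − 4 = 1; all invariant factors of ∂_1 are 1 so no torsion. So H_0 = Z.
rank ∂_1 = 4, rank ∂_2 = 5 ⇒ b_1 = 10 − 4 − 5 = 1; all invariant factors of ∂_2 are 1 so no torsion. So H_1 = Z.
rank ∂_2 = 5, rank ∂_3 = 0 ⇒ b_2 = 5 − 5 − 0 = 0. So H_2 = 0.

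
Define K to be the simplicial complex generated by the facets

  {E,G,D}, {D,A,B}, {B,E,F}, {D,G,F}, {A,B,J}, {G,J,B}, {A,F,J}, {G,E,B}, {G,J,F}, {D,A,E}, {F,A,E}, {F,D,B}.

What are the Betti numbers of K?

b_0 = 1, b_1 = 0, b_2 = 0.

Fix the vertex order A < B < D < E < F < G < J and write every simplex with vertices in increasing order. Then dim K = 2 and the simplices of K are:

  0-simplices (7): A, B, D, E, F, G, J
  1-simplices (18): AB, AD, AE, AF, AJ, BD, BE, BF, BG, BJ, DE, DF, DG, EF, EG, FG, FJ, GJ
  2-simplices (12): ABD, ABJ, ADE, AEF, AFJ, BDF, BEF, BEG, BGJ, DEG, DFG, FGJ

so the chain groups are C_0 ≅ Z^7, C_1 ≅ Z^18, C_2 ≅ Z^12.

Boundary ∂_1: C_1 → C_0 maps an edge to its endpoints' difference, ∂[p,q] = q − p.
The resulting 7×18 matrix has rank 6, and its Smith normal form has invariant factors (1,1,1,1,1,1).

∂_2: C_2 → C_1 acts by ∂[p,q,r] = [q,r] − [p,r] + [p,q]. For instance
  ∂DEG = EG − DG + DE,
  ∂AFJ = FJ − AJ + AF.
This gives a 18×12 integer matrix of rank 12; reducing to Smith normal form yields diagonal entries (1,1,1,1,1,1,1,1,1,1,1,2).

Now H_k = ker ∂_k / im ∂_{k+1}, so:

  H_0: rank C_0 − rank ∂_1 = 7 − 6 = 1, and the invariant factors of ∂_1 are all 1, so H_0 = Z.
  H_1: rank ker ∂_1 − rank ∂_2 = (18 − 6) − 12 = 0, and ∂_2 has invariant factor 2 > 1, so H_1 = Z_2.
  H_2: rank ker ∂_2 − rank ∂_3 = (12 − 12) − 0 = 0, and there is no ∂_3, so H_2 = 0.

As a check, the Euler characteristic is 7 − 18 + 12 = 1, which agrees with 1 − 0 + 0 = 1.

Hence the Betti numbers are b_0 = 1, b_1 = 0, b_2 = 0.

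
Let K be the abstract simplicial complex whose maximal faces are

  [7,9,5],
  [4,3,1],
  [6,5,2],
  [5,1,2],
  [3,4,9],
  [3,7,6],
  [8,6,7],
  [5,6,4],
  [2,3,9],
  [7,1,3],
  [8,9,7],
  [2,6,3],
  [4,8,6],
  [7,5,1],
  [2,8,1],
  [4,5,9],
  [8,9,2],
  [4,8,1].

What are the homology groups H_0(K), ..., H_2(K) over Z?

H_0 ≅ Z,  H_1 ≅ Z^2,  H_2 ≅ Z.

Take the total order 1 < 2 < 3 < 4 < 5 < 6 < 7 < 8 < 9 on the vertex set. Then K (dimension 2) consists of the simplices:

  0-simplices (9): [1], [2], [3], [4], [5], [6], [7], [8], [9]
  1-simplices (27): (27 of them)
  2-simplices (18): [1,2,5], [1,2,8], [1,3,4], [1,3,7], [1,4,8], [1,5,7], [2,3,6], [2,3,9], [2,5,6], [2,8,9], [3,4,9], [3,6,7], [4,5,6], [4,5,9], [4,6,8], [5,7,9], [6,7,8], [7,8,9]

Hence C_0 ≅ Z^9, C_1 ≅ Z^27, C_2 ≅ Z^18.

Boundary ∂_1: C_1 → C_0 is given by ∂[p,q] = [q] − [p]. For instance
  ∂[5,9] = [9] − [5].
This gives a 9×27 integer matrix of rank 8; reducing to Smith normal form yields diagonal entries (1,1,1,1,1,1,1,1).

∂_2: C_2 → C_1 acts by ∂[p,q,r] = [q,r] − [p,r] + [p,q]. For instance
  ∂[5,7,9] = [7,9] − [5,9] + [5,7],
  ∂[1,5,7] = [5,7] − [1,7] + [1,5].
The 27×18 boundary matrix has rank 17 and Smith normal form diag(1,1,1,1,1,1,1,1,1,1,1,1,1,1,1,1,1).

Now H_k = ker ∂_k / im ∂_{k+1}, so:

  H_0: rank C_0 − rank ∂_1 = 9 − 8 = 1, and the invariant factors of ∂_1 are all 1, so H_0 = Z.
  H_1: rank ker ∂_1 − rank ∂_2 = (27 − 8) − 17 = 2, and the invariant factors of ∂_2 are all 1, so H_1 = Z^2.
  H_2: rank ker ∂_2 − rank ∂_3 = (18 − 17) − 0 = 1, and there is no ∂_3, so H_2 = Z.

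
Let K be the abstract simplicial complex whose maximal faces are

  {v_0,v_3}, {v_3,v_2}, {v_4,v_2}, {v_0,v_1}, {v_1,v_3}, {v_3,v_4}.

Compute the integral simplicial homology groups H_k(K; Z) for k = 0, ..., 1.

Take the total order v_0 < v_1 < v_2 < v_3 < v_4 on the vertex set. Then K (dimension 1) consists of the simplices:

  0-simplices (5): [v_0], [v_1], [v_2], [v_3], [v_4]
  1-simplices (6): [v_0,v_1], [v_0,v_3], [v_1,v_3], [v_2,v_3], [v_2,v_4], [v_3,v_4]

giving chain groups C_0 ≅ Z^5, C_1 ≅ Z^6.

The boundary map ∂_1: C_1 → C_0 sends each edge [p,q] (with p < q) to q − p. For instance
  ∂[v_3,v_4] = [v_4] − [v_3].
This gives a 5×6 integer matrix of rank 4; reducing to Smith normal form yields diagonal entries (1,1,1,1).

Reading off H_k = ker ∂_k / im ∂_{k+1}:

  H_0: rank C_0 − rank ∂_1 = 5 − 4 = 1, and the invariant factors of ∂_1 are all 1, so H_0 ≅ Z.
  H_1: rank ker ∂_1 − rank ∂_2 = (6 − 4) − 0 = 2, and there is no ∂_2, so H_1 ≅ Z^2.

As a check, the Euler characteristic is 5 − 6 = -1, which agrees with 1 − 2 = -1.

H_0 = Z,  H_1 = Z^2.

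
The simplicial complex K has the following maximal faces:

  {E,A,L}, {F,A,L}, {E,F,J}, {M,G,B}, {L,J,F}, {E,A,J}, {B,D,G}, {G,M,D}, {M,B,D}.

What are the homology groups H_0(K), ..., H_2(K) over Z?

H_0 = Z^2,  H_1 = Z,  H_2 = Z.

Fix the vertex order A < B < D < E < F < G < J < L < M and write every simplex with vertices in increasing order. Then dim K = 2 and the simplices of K are:

  0-simplices (9): A, B, D, E, F, G, J, L, M
  1-simplices (16): AE, AF, AJ, AL, BD, BG, BM, DG, DM, EF, EJ, EL, FJ, FL, GM, JL
  2-simplices (9): AEJ, AEL, AFL, BDG, BDM, BGM, DGM, EFJ, FJL

so the chain groups are C_0 ≅ Z^9, C_1 ≅ Z^16, C_2 ≅ Z^9.

Boundary ∂_1: C_1 → C_0 is given by ∂[p,q] = [q] − [p].
As a 9×16 matrix over Z this has rank 7, with invariant factors (1,1,1,1,1,1,1).

Boundary ∂_2: C_2 → C_1 maps a triangle to the signed sum of its edges. For instance
  ∂EFJ = FJ − EJ + EF,
  ∂BGM = GM − BM + BG.
As a 16×9 matrix over Z this has rank 8, with invariant factors (1,1,1,1,1,1,1,1).

Reading off H_k = ker ∂_k / im ∂_{k+1}:

  H_0: rank C_0 − rank ∂_1 = 9 − 7 = 2, and the invariant factors of ∂_1 are all 1, so H_0 = Z^2.
  H_1: rank ker ∂_1 − rank ∂_2 = (16 − 7) − 8 = 1, and the invariant factors of ∂_2 are all 1, so H_1 = Z.
  H_2: rank ker ∂_2 − rank ∂_3 = (9 − 8) − 0 = 1, and there is no ∂_3, so H_2 = Z.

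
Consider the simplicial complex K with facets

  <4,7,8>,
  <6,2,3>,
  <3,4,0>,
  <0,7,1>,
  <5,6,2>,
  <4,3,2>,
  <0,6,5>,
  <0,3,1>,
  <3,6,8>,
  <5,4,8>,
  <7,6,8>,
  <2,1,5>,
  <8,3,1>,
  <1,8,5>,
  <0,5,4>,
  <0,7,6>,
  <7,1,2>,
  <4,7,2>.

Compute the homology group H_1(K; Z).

H_1 ≅ Z^2.

Order the vertices as 0 < 1 < 2 < 3 < 4 < 5 < 6 < 7 < 8. Listing each simplex with vertices in this order, K has dimension 2 with simplices:

  0-simplices (9): [0], [1], [2], [3], [4], [5], [6], [7], [8]
  1-simplices (27): (27 of them)
  2-simplices (18): [0,1,3], [0,1,7], [0,3,4], [0,4,5], [0,5,6], [0,6,7], [1,2,5], [1,2,7], [1,3,8], [1,5,8], [2,3,4], [2,3,6], [2,4,7], [2,5,6], [3,6,8], [4,5,8], [4,7,8], [6,7,8]

giving chain groups C_0 ≅ Z^9, C_1 ≅ Z^27, C_2 ≅ Z^18.

The boundary map ∂_1: C_1 → C_0 is given by ∂[p,q] = [q] − [p].
The 9×27 boundary matrix has rank 8 and Smith normal form diag(1,1,1,1,1,1,1,1).

∂_2: C_2 → C_1 acts by ∂[p,q,r] = [q,r] − [p,r] + [p,q]. For instance
  ∂[2,3,6] = [3,6] − [2,6] + [2,3],
  ∂[1,3,8] = [3,8] − [1,8] + [1,3].
The resulting 27×18 matrix has rank 17, and its Smith normal form has invariant factors (1,1,1,1,1,1,1,1,1,1,1,1,1,1,1,1,1).

Computing H_k = (kernel of ∂_k) / (image of ∂_{k+1}):

  H_1: rank ker ∂_1 − rank ∂_2 = (27 − 8) − 17 = 2, and the invariant factors of ∂_2 are all 1, so H_1 ≅ Z^2.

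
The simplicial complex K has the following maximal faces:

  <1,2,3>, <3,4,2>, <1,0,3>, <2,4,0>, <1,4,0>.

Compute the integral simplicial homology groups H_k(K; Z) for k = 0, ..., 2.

H_0 = Z,  H_1 = Z,  H_2 = 0.

Order the vertices as 0 < 1 < 2 < 3 < 4. Listing each simplex with vertices in this order, K has dimension 2 with simplices:

  0-simplices (5): [0], [1], [2], [3], [4]
  1-simplices (10): [0,1], [0,2], [0,3], [0,4], [1,2], [1,3], [1,4], [2,3], [2,4], [3,4]
  2-simplices (5): [0,1,3], [0,1,4], [0,2,4], [1,2,3], [2,3,4]

so the chain groups are C_0 ≅ Z^5, C_1 ≅ Z^10, C_2 ≅ Z^5.

Boundary ∂_1: C_1 → C_0 is given by ∂[p,q] = [q] − [p]. For instance
  ∂[2,3] = [3] − [2].
This gives a 5×10 integer matrix of rank 4; reducing to Smith normal form yields diagonal entries (1,1,1,1).

∂_2: C_2 → C_1 acts by ∂[p,q,r] = [q,r] − [p,r] + [p,q]. For instance
  ∂[1,2,3] = [2,3] − [1,3] + [1,2],
  ∂[0,2,4] = [2,4] − [0,4] + [0,2].
The resulting 10×5 matrix has rank 5, and its Smith normal form has invariant factors (1,1,1,1,1).

Reading off H_k = ker ∂_k / im ∂_{k+1}:

  H_0: rank C_0 − rank ∂_1 = 5 − 4 = 1, and the invariant factors of ∂_1 are all 1, so H_0 = Z.
  H_1: rank ker ∂_1 − rank ∂_2 = (10 − 4) − 5 = 1, and the invariant factors of ∂_2 are all 1, so H_1 = Z.
  H_2: rank ker ∂_2 − rank ∂_3 = (5 − 5) − 0 = 0, and there is no ∂_3, so H_2 = 0.

(K is a triangulation of the Möbius band.)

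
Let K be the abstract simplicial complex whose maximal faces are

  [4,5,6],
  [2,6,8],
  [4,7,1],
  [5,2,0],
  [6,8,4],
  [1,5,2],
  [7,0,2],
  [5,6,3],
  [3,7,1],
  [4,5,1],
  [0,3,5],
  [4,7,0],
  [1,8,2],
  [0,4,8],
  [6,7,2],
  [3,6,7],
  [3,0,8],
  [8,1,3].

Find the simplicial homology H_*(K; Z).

H_0 = Z,  H_1 = Z^2,  H_2 = Z.

Fix the vertex order 0 < 1 < 2 < 3 < 4 < 5 < 6 < 7 < 8 and write every simplex with vertices in increasing order. Then dim K = 2 and the simplices of K are:

  0-simplices (9): [0], [1], [2], [3], [4], [5], [6], [7], [8]
  1-simplices (27): (27 of them)
  2-simplices (18): [0,2,5], [0,2,7], [0,3,5], [0,3,8], [0,4,7], [0,4,8], [1,2,5], [1,2,8], [1,3,7], [1,3,8], [1,4,5], [1,4,7], [2,6,7], [2,6,8], [3,5,6], [3,6,7], [4,5,6], [4,6,8]

giving chain groups C_0 ≅ Z^9, C_1 ≅ Z^27, C_2 ≅ Z^18.

∂_1: C_1 → C_0 sends each edge [p,q] (with p < q) to q − p.
As a 9×27 matrix over Z this has rank 8, with invariant factors (1,1,1,1,1,1,1,1).

The boundary map ∂_2: C_2 → C_1 acts by ∂[p,q,r] = [q,r] − [p,r] + [p,q]. For instance
  ∂[3,5,6] = [5,6] − [3,6] + [3,5],
  ∂[0,2,7] = [2,7] − [0,7] + [0,2].
This gives a 27×18 integer matrix of rank 17; reducing to Smith normal form yields diagonal entries (1,1,1,1,1,1,1,1,1,1,1,1,1,1,1,1,1).

Computing H_k = (kernel of ∂_k) / (image of ∂_{k+1}):

  H_0: rank C_0 − rank ∂_1 = 9 − 8 = 1, and the invariant factors of ∂_1 are all 1, so H_0 ≅ Z.
  H_1: rank ker ∂_1 − rank ∂_2 = (27 − 8) − 17 = 2, and the invariant factors of ∂_2 are all 1, so H_1 ≅ Z^2.
  H_2: rank ker ∂_2 − rank ∂_3 = (18 − 17) − 0 = 1, and there is no ∂_3, so H_2 ≅ Z.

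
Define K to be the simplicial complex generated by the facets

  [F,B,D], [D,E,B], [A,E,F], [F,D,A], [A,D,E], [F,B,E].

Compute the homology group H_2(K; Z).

H_2 ≅ Z.

Take the total order A < B < D < E < F on the vertex set. Then K (dimension 2) consists of the simplices:

  0-simplices (5): A, B, D, E, F
  1-simplices (9): AD, AE, AF, BD, BE, BF, DE, DF, EF
  2-simplices (6): ADE, ADF, AEF, BDE, BDF, BEF

giving chain groups C_0 ≅ Z^5, C_1 ≅ Z^9, C_2 ≅ Z^6.

The boundary map ∂_1: C_1 → C_0 sends each edge [p,q] (with p < q) to q − p. For instance
  ∂BF = F − B.
The 5×9 boundary matrix has rank 4 and Smith normal form diag(1,1,1,1).

∂_2: C_2 → C_1 sends each 2-simplex [p,q,r] to [q,r] − [p,r] + [p,q]. For instance
  ∂BDF = DF − BF + BD,
  ∂ADF = DF − AF + AD.
The resulting 9×6 matrix has rank 5, and its Smith normal form has invariant factors (1,1,1,1,1).

Reading off H_k = ker ∂_k / im ∂_{k+1}:

  H_2: rank ker ∂_2 − rank ∂_3 = (6 − 5) − 0 = 1, and there is no ∂_3, so H_2 ≅ Z.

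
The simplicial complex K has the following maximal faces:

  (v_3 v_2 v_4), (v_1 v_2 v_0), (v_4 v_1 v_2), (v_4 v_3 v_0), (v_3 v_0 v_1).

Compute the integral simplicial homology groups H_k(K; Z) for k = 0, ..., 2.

H_0 ≅ Z,  H_1 ≅ Z,  H_2 = 0.

Fix the vertex order v_0 < v_1 < v_2 < v_3 < v_4 and write every simplex with vertices in increasing order. Then dim K = 2 and the simplices of K are:

  0-simplices (5): [v_0], [v_1], [v_2], [v_3], [v_4]
  1-simplices (10): [v_0,v_1], [v_0,v_2], [v_0,v_3], [v_0,v_4], [v_1,v_2], [v_1,v_3], [v_1,v_4], [v_2,v_3], [v_2,v_4], [v_3,v_4]
  2-simplices (5): [v_0,v_1,v_2], [v_0,v_1,v_3], [v_0,v_3,v_4], [v_1,v_2,v_4], [v_2,v_3,v_4]

Hence C_0 ≅ Z^5, C_1 ≅ Z^10, C_2 ≅ Z^5.

The boundary map ∂_1: C_1 → C_0 sends each edge [p,q] (with p < q) to q − p.
The 5×10 boundary matrix has rank 4 and Smith normal form diag(1,1,1,1).

Boundary ∂_2: C_2 → C_1 maps a triangle to the signed sum of its edges. For instance
  ∂[v_0,v_1,v_2] = [v_1,v_2] − [v_0,v_2] + [v_0,v_1],
  ∂[v_1,v_2,v_4] = [v_2,v_4] − [v_1,v_4] + [v_1,v_2].
As a 10×5 matrix over Z this has rank 5, with invariant factors (1,1,1,1,1).

Reading off H_k = ker ∂_k / im ∂_{k+1}:

  H_0: rank C_0 − rank ∂_1 = 5 − 4 = 1, and the invariant factors of ∂_1 are all 1, so H_0 ≅ Z.
  H_1: rank ker ∂_1 − rank ∂_2 = (10 − 4) − 5 = 1, and the invariant factors of ∂_2 are all 1, so H_1 ≅ Z.
  H_2: rank ker ∂_2 − rank ∂_3 = (5 − 5) − 0 = 0, and there is no ∂_3, so H_2 ≅ 0.

As a check, the Euler characteristic is 5 − 10 + 5 = 0, which agrees with 1 − 1 + 0 = 0.
(K is a triangulation of the Möbius band.)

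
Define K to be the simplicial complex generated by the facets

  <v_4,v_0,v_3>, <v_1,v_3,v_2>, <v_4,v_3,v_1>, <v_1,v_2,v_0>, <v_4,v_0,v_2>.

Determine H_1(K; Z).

Take the total order v_0 < v_1 < v_2 < v_3 < v_4 on the vertex set. Then K (dimension 2) consists of the simplices:

  0-simplices (5): [v_0], [v_1], [v_2], [v_3], [v_4]
  1-simplices (10): [v_0,v_1], [v_0,v_2], [v_0,v_3], [v_0,v_4], [v_1,v_2], [v_1,v_3], [v_1,v_4], [v_2,v_3], [v_2,v_4], [v_3,v_4]
  2-simplices (5): [v_0,v_1,v_2], [v_0,v_2,v_4], [v_0,v_3,v_4], [v_1,v_2,v_3], [v_1,v_3,v_4]

so the chain groups are C_0 ≅ Z^5, C_1 ≅ Z^10, C_2 ≅ Z^5.

The boundary map ∂_1: C_1 → C_0 maps an edge to its endpoints' difference, ∂[p,q] = q − p. For instance
  ∂[v_0,v_1] = [v_1] − [v_0].
The resulting 5×10 matrix has rank 4, and its Smith normal form has invariant factors (1,1,1,1).

Boundary ∂_2: C_2 → C_1 maps a triangle to the signed sum of its edges. For instance
  ∂[v_0,v_3,v_4] = [v_3,v_4] − [v_0,v_4] + [v_0,v_3],
  ∂[v_1,v_2,v_3] = [v_2,v_3] − [v_1,v_3] + [v_1,v_2].
This gives a 10×5 integer matrix of rank 5; reducing to Smith normal form yields diagonal entries (1,1,1,1,1).

Reading off H_k = ker ∂_k / im ∂_{k+1}:

  H_1: rank ker ∂_1 − rank ∂_2 = (10 − 4) − 5 = 1, and the invariant factors of ∂_2 are all 1, so H_1 = Z.

(K is a triangulation of the Möbius band.)

H_1 ≅ Z.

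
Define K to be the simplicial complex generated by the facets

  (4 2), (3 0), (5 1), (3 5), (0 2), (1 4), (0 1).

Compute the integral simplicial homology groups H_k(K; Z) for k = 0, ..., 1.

H_0 = Z,  H_1 = Z^2.

Fix the vertex order 0 < 1 < 2 < 3 < 4 < 5 and write every simplex with vertices in increasing order. Then dim K = 1 and the simplices of K are:

  0-simplices (6): [0], [1], [2], [3], [4], [5]
  1-simplices (7): [0,1], [0,2], [0,3], [1,4], [1,5], [2,4], [3,5]

giving chain groups C_0 ≅ Z^6, C_1 ≅ Z^7.

Boundary ∂_1: C_1 → C_0 is given by ∂[p,q] = [q] − [p]. For instance
  ∂[0,3] = [3] − [0].
The resulting 6×7 matrix has rank 5, and its Smith normal form has invariant factors (1,1,1,1,1).

From H_k ≅ ker(∂_k) / im(∂_{k+1}) we obtain:

  H_0: rank C_0 − rank ∂_1 = 6 − 5 = 1, and the invariant factors of ∂_1 are all 1, so H_0 = Z.
  H_1: rank ker ∂_1 − rank ∂_2 = (7 − 5) − 0 = 2, and there is no ∂_2, so H_1 = Z^2.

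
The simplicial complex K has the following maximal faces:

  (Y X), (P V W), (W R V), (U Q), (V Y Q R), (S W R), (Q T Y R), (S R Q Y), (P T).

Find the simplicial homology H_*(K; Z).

Take the total order P < Q < R < S < T < U < V < W < X < Y on the vertex set. Then K (dimension 3) consists of the simplices:

  0-simplices (10): P, Q, R, S, T, U, V, W, X, Y
  1-simplices (20): PT, PV, PW, QR, QS, QT, QU, QV, QY, RS, RT, RV, RW, RY, SW, SY, TY, VW, VY, XY
  2-simplices (13): PVW, QRS, QRT, QRV, QRY, QSY, QTY, QVY, RSW, RSY, RTY, RVW, RVY
  3-simplices (3): QRSY, QRTY, QRVY

so the chain groups are C_0 ≅ Z^10, C_1 ≅ Z^20, C_2 ≅ Z^13, C_3 ≅ Z^3.

The boundary map ∂_1: C_1 → C_0 maps an edge to its endpoints' difference, ∂[p,q] = q − p.
The resulting 10×20 matrix has rank 9, and its Smith normal form has invariant factors (1,1,1,1,1,1,1,1,1).

The boundary map ∂_2: C_2 → C_1 sends each 2-simplex [p,q,r] to [q,r] − [p,r] + [p,q]. For instance
  ∂PVW = VW − PW + PV,
  ∂QRS = RS − QS + QR.
As a 20×13 matrix over Z this has rank 10, with invariant factors (1,1,1,1,1,1,1,1,1,1).

Boundary ∂_3: C_3 → C_2 sends each 3-simplex σ to the alternating sum Σ_i (−1)^i (σ with its i-th vertex removed). For instance
  ∂QRVY = RVY − QVY + QRY − QRV,
  ∂QRSY = RSY − QSY + QRY − QRS.
As a 13×3 matrix over Z this has rank 3, with invariant factors (1,1,1).

Now H_k = ker ∂_k / im ∂_{k+1}, so:

  H_0: rank C_0 − rank ∂_1 = 10 − 9 = 1, and the invariant factors of ∂_1 are all 1, so H_0 ≅ Z.
  H_1: rank ker ∂_1 − rank ∂_2 = (20 − 9) − 10 = 1, and the invariant factors of ∂_2 are all 1, so H_1 ≅ Z.
  H_2: rank ker ∂_2 − rank ∂_3 = (13 − 10) − 3 = 0, and the invariant factors of ∂_3 are all 1, so H_2 ≅ 0.
  H_3: rank ker ∂_3 − rank ∂_4 = (3 − 3) − 0 = 0, and there is no ∂_4, so H_3 ≅ 0.

As a check, the Euler characteristic is 10 − 20 + 13 − 3 = 0, which agrees with 1 − 1 + 0 − 0 = 0.

H_0 ≅ Z,  H_1 ≅ Z,  H_2 = 0,  H_3 = 0.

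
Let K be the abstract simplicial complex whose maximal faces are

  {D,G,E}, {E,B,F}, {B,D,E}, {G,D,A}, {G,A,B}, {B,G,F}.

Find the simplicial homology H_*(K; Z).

H_0 ≅ Z,  H_1 ≅ Z,  H_2 = 0.

We work with the vertex ordering A < B < D < E < F < G. The simplices of K, each written with vertices in increasing order, are:

  0-simplices (6): A, B, D, E, F, G
  1-simplices (12): AB, AD, AG, BD, BE, BF, BG, DE, DG, EF, EG, FG
  2-simplices (6): ABG, ADG, BDE, BEF, BFG, DEG

so the chain groups are C_0 ≅ Z^6, C_1 ≅ Z^12, C_2 ≅ Z^6.

The boundary map ∂_1: C_1 → C_0 maps an edge to its endpoints' difference, ∂[p,q] = q − p. For instance
  ∂AB = B − A.
The resulting 6×12 matrix has rank 5, and its Smith normal form has invariant factors (1,1,1,1,1).

Boundary ∂_2: C_2 → C_1 sends each 2-simplex [p,q,r] to [q,r] − [p,r] + [p,q]. For instance
  ∂BEF = EF − BF + BE,
  ∂DEG = EG − DG + DE.
The resulting 12×6 matrix has rank 6, and its Smith normal form has invariant factors (1,1,1,1,1,1).

Reading off H_k = ker ∂_k / im ∂_{k+1}:

  H_0: rank C_0 − rank ∂_1 = 6 − 5 = 1, and the invariant factors of ∂_1 are all 1, so H_0 ≅ Z.
  H_1: rank ker ∂_1 − rank ∂_2 = (12 − 5) − 6 = 1, and the invariant factors of ∂_2 are all 1, so H_1 ≅ Z.
  H_2: rank ker ∂_2 − rank ∂_3 = (6 − 6) − 0 = 0, and there is no ∂_3, so H_2 ≅ 0.

As a check, the Euler characteristic is 6 − 12 + 6 = 0, which agrees with 1 − 1 + 0 = 0.
(K is a triangulation of the cylinder S^1 x I.)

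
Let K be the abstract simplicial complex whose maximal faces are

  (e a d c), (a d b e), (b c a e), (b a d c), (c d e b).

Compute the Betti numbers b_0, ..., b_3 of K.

Fix the vertex order a < b < c < d < e and write every simplex with vertices in increasing order. Then dim K = 3 and the simplices of K are:

  0-simplices (5): a, b, c, d, e
  1-simplices (10): ab, ac, ad, ae, bc, bd, be, cd, ce, de
  2-simplices (10): abc, abd, abe, acd, ace, ade, bcd, bce, bde, cde
  3-simplices (5): abcd, abce, abde, acde, bcde

Hence C_0 ≅ Z^5, C_1 ≅ Z^10, C_2 ≅ Z^10, C_3 ≅ Z^5.

∂_1: C_1 → C_0 is given by ∂[p,q] = [q] − [p]. For instance
  ∂ac = c − a.
The 5×10 boundary matrix has rank 4 and Smith normal form diag(1,1,1,1).

The boundary map ∂_2: C_2 → C_1 acts by ∂[p,q,r] = [q,r] − [p,r] + [p,q]. For instance
  ∂bcd = cd − bd + bc,
  ∂bce = ce − be + bc.
The resulting 10×10 matrix has rank 6, and its Smith normal form has invariant factors (1,1,1,1,1,1).

∂_3: C_3 → C_2 sends each 3-simplex σ to the alternating sum Σ_i (−1)^i (σ with its i-th vertex removed). For instance
  ∂acde = cde − ade + ace − acd,
  ∂abde = bde − ade + abe − abd.
This gives a 10×5 integer matrix of rank 4; reducing to Smith normal form yields diagonal entries (1,1,1,1).

Computing H_k = (kernel of ∂_k) / (image of ∂_{k+1}):

  H_0: rank C_0 − rank ∂_1 = 5 − 4 = 1, and the invariant factors of ∂_1 are all 1, so H_0 ≅ Z.
  H_1: rank ker ∂_1 − rank ∂_2 = (10 − 4) − 6 = 0, and the invariant factors of ∂_2 are all 1, so H_1 ≅ 0.
  H_2: rank ker ∂_2 − rank ∂_3 = (10 − 6) − 4 = 0, and the invariant factors of ∂_3 are all 1, so H_2 ≅ 0.
  H_3: rank ker ∂_3 − rank ∂_4 = (5 − 4) − 0 = 1, and there is no ∂_4, so H_3 ≅ Z.

Hence the Betti numbers are b_0 = 1, b_1 = 0, b_2 = 0, b_3 = 1.

b_0 = 1, b_1 = 0, b_2 = 0, b_3 = 1.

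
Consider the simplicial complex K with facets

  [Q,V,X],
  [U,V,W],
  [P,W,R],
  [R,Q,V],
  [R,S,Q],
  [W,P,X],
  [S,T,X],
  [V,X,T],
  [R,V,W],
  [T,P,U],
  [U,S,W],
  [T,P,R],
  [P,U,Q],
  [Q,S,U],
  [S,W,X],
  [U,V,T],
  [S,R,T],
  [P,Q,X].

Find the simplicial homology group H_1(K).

H_1 = Z^2.

K has 9 vertices, 27 edges, 18 triangles.
rank ∂_1 = 8, rank ∂_2 = 17 ⇒ b_1 = 27 − 8 − 17 = 2; all invariant factors of ∂_2 are 1 so no torsion. So H_1 = Z^2.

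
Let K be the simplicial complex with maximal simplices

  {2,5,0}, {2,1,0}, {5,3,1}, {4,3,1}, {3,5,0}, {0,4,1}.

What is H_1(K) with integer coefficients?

H_1 = Z.

Order the vertices as 0 < 1 < 2 < 3 < 4 < 5. Listing each simplex with vertices in this order, K has dimension 2 with simplices:

  0-simplices (6): [0], [1], [2], [3], [4], [5]
  1-simplices (12): [0,1], [0,2], [0,3], [0,4], [0,5], [1,2], [1,3], [1,4], [1,5], [2,5], [3,4], [3,5]
  2-simplices (6): [0,1,2], [0,1,4], [0,2,5], [0,3,5], [1,3,4], [1,3,5]

giving chain groups C_0 ≅ Z^6, C_1 ≅ Z^12, C_2 ≅ Z^6.

∂_1: C_1 → C_0 sends each edge [p,q] (with p < q) to q − p. For instance
  ∂[1,2] = [2] − [1].
The 6×12 boundary matrix has rank 5 and Smith normal form diag(1,1,1,1,1).

Boundary ∂_2: C_2 → C_1 sends each 2-simplex [p,q,r] to [q,r] − [p,r] + [p,q]. For instance
  ∂[1,3,4] = [3,4] − [1,4] + [1,3],
  ∂[1,3,5] = [3,5] − [1,5] + [1,3].
As a 12×6 matrix over Z this has rank 6, with invariant factors (1,1,1,1,1,1).

Reading off H_k = ker ∂_k / im ∂_{k+1}:

  H_1: rank ker ∂_1 − rank ∂_2 = (12 − 5) − 6 = 1, and the invariant factors of ∂_2 are all 1, so H_1 ≅ Z.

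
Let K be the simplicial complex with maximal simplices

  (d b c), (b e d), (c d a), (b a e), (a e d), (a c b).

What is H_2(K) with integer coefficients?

H_2 ≅ Z.

Order the vertices as a < b < c < d < e. Listing each simplex with vertices in this order, K has dimension 2 with simplices:

  0-simplices (5): a, b, c, d, e
  1-simplices (9): ab, ac, ad, ae, bc, bd, be, cd, de
  2-simplices (6): abc, abe, acd, ade, bcd, bde

Hence C_0 ≅ Z^5, C_1 ≅ Z^9, C_2 ≅ Z^6.

Boundary ∂_1: C_1 → C_0 maps an edge to its endpoints' difference, ∂[p,q] = q − p.
As a 5×9 matrix over Z this has rank 4, with invariant factors (1,1,1,1).

The boundary map ∂_2: C_2 → C_1 sends each 2-simplex [p,q,r] to [q,r] − [p,r] + [p,q]. For instance
  ∂bde = de − be + bd,
  ∂abc = bc − ac + ab.
This gives a 9×6 integer matrix of rank 5; reducing to Smith normal form yields diagonal entries (1,1,1,1,1).

From H_k ≅ ker(∂_k) / im(∂_{k+1}) we obtain:

  H_2: rank ker ∂_2 − rank ∂_3 = (6 − 5) − 0 = 1, and there is no ∂_3, so H_2 = Z.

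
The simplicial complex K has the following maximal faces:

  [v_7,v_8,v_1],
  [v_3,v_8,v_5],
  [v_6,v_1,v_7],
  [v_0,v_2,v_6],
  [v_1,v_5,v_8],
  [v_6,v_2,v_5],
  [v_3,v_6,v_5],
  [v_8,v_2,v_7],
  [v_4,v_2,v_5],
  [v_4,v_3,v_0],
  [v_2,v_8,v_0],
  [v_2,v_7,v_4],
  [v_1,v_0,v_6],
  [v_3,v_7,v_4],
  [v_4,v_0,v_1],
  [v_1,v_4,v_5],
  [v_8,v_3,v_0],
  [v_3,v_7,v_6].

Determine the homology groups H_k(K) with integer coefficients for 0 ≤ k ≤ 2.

Order the vertices as v_0 < v_1 < v_2 < v_3 < v_4 < v_5 < v_6 < v_7 < v_8. Listing each simplex with vertices in this order, K has dimension 2 with simplices:

  0-simplices (9): [v_0], [v_1], [v_2], [v_3], [v_4], [v_5], [v_6], [v_7], [v_8]
  1-simplices (27): (27 of them)
  2-simplices (18): (18 of them)

so the chain groups are C_0 ≅ Z^9, C_1 ≅ Z^27, C_2 ≅ Z^18.

The boundary map ∂_1: C_1 → C_0 is given by ∂[p,q] = [q] − [p].
This gives a 9×27 integer matrix of rank 8; reducing to Smith normal form yields diagonal entries (1,1,1,1,1,1,1,1).

The boundary map ∂_2: C_2 → C_1 acts by ∂[p,q,r] = [q,r] − [p,r] + [p,q]. For instance
  ∂[v_1,v_5,v_8] = [v_5,v_8] − [v_1,v_8] + [v_1,v_5],
  ∂[v_0,v_1,v_6] = [v_1,v_6] − [v_0,v_6] + [v_0,v_1].
This gives a 27×18 integer matrix of rank 17; reducing to Smith normal form yields diagonal entries (1,1,1,1,1,1,1,1,1,1,1,1,1,1,1,1,1).

From H_k ≅ ker(∂_k) / im(∂_{k+1}) we obtain:

  H_0: rank C_0 − rank ∂_1 = 9 − 8 = 1, and the invariant factors of ∂_1 are all 1, so H_0 ≅ Z.
  H_1: rank ker ∂_1 − rank ∂_2 = (27 − 8) − 17 = 2, and the invariant factors of ∂_2 are all 1, so H_1 ≅ Z^2.
  H_2: rank ker ∂_2 − rank ∂_3 = (18 − 17) − 0 = 1, and there is no ∂_3, so H_2 ≅ Z.

As a check, the Euler characteristic is 9 − 27 + 18 = 0, which agrees with 1 − 2 + 1 = 0.
(K is a triangulation of the torus T^2.)

H_0 = Z,  H_1 = Z^2,  H_2 = Z.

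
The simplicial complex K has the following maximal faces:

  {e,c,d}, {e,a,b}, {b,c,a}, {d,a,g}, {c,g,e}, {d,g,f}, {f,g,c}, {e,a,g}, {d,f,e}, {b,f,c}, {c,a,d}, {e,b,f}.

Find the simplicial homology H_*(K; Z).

H_0 ≅ Z,  H_1 ≅ Z/2Z,  H_2 = 0.

Take the total order a < b < c < d < e < f < g on the vertex set. Then K (dimension 2) consists of the simplices:

  0-simplices (7): a, b, c, d, e, f, g
  1-simplices (18): ab, ac, ad, ae, ag, bc, be, bf, cd, ce, cf, cg, de, df, dg, ef, eg, fg
  2-simplices (12): abc, abe, acd, adg, aeg, bcf, bef, cde, ceg, cfg, def, dfg

giving chain groups C_0 ≅ Z^7, C_1 ≅ Z^18, C_2 ≅ Z^12.

Boundary ∂_1: C_1 → C_0 sends each edge [p,q] (with p < q) to q − p.
The 7×18 boundary matrix has rank 6 and Smith normal form diag(1,1,1,1,1,1).

The boundary map ∂_2: C_2 → C_1 maps a triangle to the signed sum of its edges. For instance
  ∂acd = cd − ad + ac,
  ∂abc = bc − ac + ab.
The resulting 18×12 matrix has rank 12, and its Smith normal form has invariant factors (1,1,1,1,1,1,1,1,1,1,1,2).

From H_k ≅ ker(∂_k) / im(∂_{k+1}) we obtain:

  H_0: rank C_0 − rank ∂_1 = 7 − 6 = 1, and the invariant factors of ∂_1 are all 1, so H_0 = Z.
  H_1: rank ker ∂_1 − rank ∂_2 = (18 − 6) − 12 = 0, and ∂_2 has invariant factor 2 > 1, so H_1 = Z/2Z.
  H_2: rank ker ∂_2 − rank ∂_3 = (12 − 12) − 0 = 0, and there is no ∂_3, so H_2 = 0.

As a check, the Euler characteristic is 7 − 18 + 12 = 1, which agrees with 1 − 0 + 0 = 1.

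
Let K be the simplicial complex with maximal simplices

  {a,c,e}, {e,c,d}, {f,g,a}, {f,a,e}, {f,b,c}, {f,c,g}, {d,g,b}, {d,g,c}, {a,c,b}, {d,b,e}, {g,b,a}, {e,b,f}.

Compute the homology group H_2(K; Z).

Order the vertices as a < b < c < d < e < f < g. Listing each simplex with vertices in this order, K has dimension 2 with simplices:

  0-simplices (7): a, b, c, d, e, f, g
  1-simplices (18): ab, ac, ae, af, ag, bc, bd, be, bf, bg, cd, ce, cf, cg, de, dg, ef, fg
  2-simplices (12): abc, abg, ace, aef, afg, bcf, bde, bdg, bef, cde, cdg, cfg

giving chain groups C_0 ≅ Z^7, C_1 ≅ Z^18, C_2 ≅ Z^12.

Boundary ∂_1: C_1 → C_0 sends each edge [p,q] (with p < q) to q − p.
This gives a 7×18 integer matrix of rank 6; reducing to Smith normal form yields diagonal entries (1,1,1,1,1,1).

Boundary ∂_2: C_2 → C_1 acts by ∂[p,q,r] = [q,r] − [p,r] + [p,q]. For instance
  ∂cfg = fg − cg + cf,
  ∂ace = ce − ae + ac.
This gives a 18×12 integer matrix of rank 12; reducing to Smith normal form yields diagonal entries (1,1,1,1,1,1,1,1,1,1,1,2).

Now H_k = ker ∂_k / im ∂_{k+1}, so:

  H_2: rank ker ∂_2 − rank ∂_3 = (12 − 12) − 0 = 0, and there is no ∂_3, so H_2 = 0.

H_2 = 0.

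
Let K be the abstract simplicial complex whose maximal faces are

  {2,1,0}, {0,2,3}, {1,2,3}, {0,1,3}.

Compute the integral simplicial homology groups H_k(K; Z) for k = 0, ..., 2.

Take the total order 0 < 1 < 2 < 3 on the vertex set. Then K (dimension 2) consists of the simplices:

  0-simplices (4): [0], [1], [2], [3]
  1-simplices (6): [0,1], [0,2], [0,3], [1,2], [1,3], [2,3]
  2-simplices (4): [0,1,2], [0,1,3], [0,2,3], [1,2,3]

so the chain groups are C_0 ≅ Z^4, C_1 ≅ Z^6, C_2 ≅ Z^4.

∂_1: C_1 → C_0 sends each edge [p,q] (with p < q) to q − p. For instance
  ∂[1,2] = [2] − [1].
The 4×6 boundary matrix has rank 3 and Smith normal form diag(1,1,1).

∂_2: C_2 → C_1 acts by ∂[p,q,r] = [q,r] − [p,r] + [p,q]. For instance
  ∂[1,2,3] = [2,3] − [1,3] + [1,2],
  ∂[0,1,2] = [1,2] − [0,2] + [0,1].
The resulting 6×4 matrix has rank 3, and its Smith normal form has invariant factors (1,1,1).

Now H_k = ker ∂_k / im ∂_{k+1}, so:

  H_0: rank C_0 − rank ∂_1 = 4 − 3 = 1, and the invariant factors of ∂_1 are all 1, so H_0 = Z.
  H_1: rank ker ∂_1 − rank ∂_2 = (6 − 3) − 3 = 0, and the invariant factors of ∂_2 are all 1, so H_1 = 0.
  H_2: rank ker ∂_2 − rank ∂_3 = (4 − 3) − 0 = 1, and there is no ∂_3, so H_2 = Z.

H_0 ≅ Z,  H_1 = 0,  H_2 ≅ Z.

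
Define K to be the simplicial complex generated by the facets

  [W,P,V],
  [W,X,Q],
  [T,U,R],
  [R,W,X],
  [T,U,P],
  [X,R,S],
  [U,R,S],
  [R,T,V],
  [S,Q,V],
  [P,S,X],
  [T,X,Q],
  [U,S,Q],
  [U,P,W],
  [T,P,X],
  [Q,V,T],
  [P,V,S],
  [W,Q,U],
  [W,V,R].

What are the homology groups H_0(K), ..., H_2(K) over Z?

K has 9 vertices, 27 edges, 18 triangles.
rank ∂_0 = 0, rank ∂_1 = 8 ⇒ b_0 = 9 − 0 − 8 = 1; all invariant factors of ∂_1 are 1 so no torsion. So H_0 ≅ Z.
rank ∂_1 = 8, rank ∂_2 = 17 ⇒ b_1 = 27 − 8 − 17 = 2; all invariant factors of ∂_2 are 1 so no torsion. So H_1 ≅ Z^2.
rank ∂_2 = 17, rank ∂_3 = 0 ⇒ b_2 = 18 − 17 − 0 = 1. So H_2 ≅ Z.

H_0 ≅ Z,  H_1 ≅ Z^2,  H_2 ≅ Z.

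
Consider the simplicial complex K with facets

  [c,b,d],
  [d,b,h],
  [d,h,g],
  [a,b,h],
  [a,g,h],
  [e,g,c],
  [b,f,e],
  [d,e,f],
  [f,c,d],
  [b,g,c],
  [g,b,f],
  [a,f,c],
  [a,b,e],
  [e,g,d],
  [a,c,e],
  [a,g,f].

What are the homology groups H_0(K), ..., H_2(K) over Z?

H_0 = Z,  H_1 = Z^2,  H_2 = Z.

Fix the vertex order a < b < c < d < e < f < g < h and write every simplex with vertices in increasing order. Then dim K = 2 and the simplices of K are:

  0-simplices (8): a, b, c, d, e, f, g, h
  1-simplices (24): ab, ac, ae, af, ag, ah, bc, bd, be, bf, bg, bh, cd, ce, cf, cg, de, df, dg, dh, ef, eg, fg, gh
  2-simplices (16): abe, abh, ace, acf, afg, agh, bcd, bcg, bdh, bef, bfg, cdf, ceg, def, deg, dgh

so the chain groups are C_0 ≅ Z^8, C_1 ≅ Z^24, C_2 ≅ Z^16.

∂_1: C_1 → C_0 is given by ∂[p,q] = [q] − [p].
The 8×24 boundary matrix has rank 7 and Smith normal form diag(1,1,1,1,1,1,1).

∂_2: C_2 → C_1 maps a triangle to the signed sum of its edges. For instance
  ∂bdh = dh − bh + bd,
  ∂acf = cf − af + ac.
The 24×16 boundary matrix has rank 15 and Smith normal form diag(1,1,1,1,1,1,1,1,1,1,1,1,1,1,1).

Now H_k = ker ∂_k / im ∂_{k+1}, so:

  H_0: rank C_0 − rank ∂_1 = 8 − 7 = 1, and the invariant factors of ∂_1 are all 1, so H_0 = Z.
  H_1: rank ker ∂_1 − rank ∂_2 = (24 − 7) − 15 = 2, and the invariant factors of ∂_2 are all 1, so H_1 = Z^2.
  H_2: rank ker ∂_2 − rank ∂_3 = (16 − 15) − 0 = 1, and there is no ∂_3, so H_2 = Z.

As a check, the Euler characteristic is 8 − 24 + 16 = 0, which agrees with 1 − 2 + 1 = 0.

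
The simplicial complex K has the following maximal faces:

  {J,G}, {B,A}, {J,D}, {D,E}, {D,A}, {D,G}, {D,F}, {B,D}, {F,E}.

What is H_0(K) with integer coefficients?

We work with the vertex ordering A < B < D < E < F < G < J. The simplices of K, each written with vertices in increasing order, are:

  0-simplices (7): A, B, D, E, F, G, J
  1-simplices (9): AB, AD, BD, DE, DF, DG, DJ, EF, GJ

so the chain groups are C_0 ≅ Z^7, C_1 ≅ Z^9.

Boundary ∂_1: C_1 → C_0 maps an edge to its endpoints' difference, ∂[p,q] = q − p.
The resulting 7×9 matrix has rank 6, and its Smith normal form has invariant factors (1,1,1,1,1,1).

From H_k ≅ ker(∂_k) / im(∂_{k+1}) we obtain:

  H_0: rank C_0 − rank ∂_1 = 7 − 6 = 1, and the invariant factors of ∂_1 are all 1, so H_0 ≅ Z.

(K is a triangulation of a wedge of 3 circles.)

H_0 = Z.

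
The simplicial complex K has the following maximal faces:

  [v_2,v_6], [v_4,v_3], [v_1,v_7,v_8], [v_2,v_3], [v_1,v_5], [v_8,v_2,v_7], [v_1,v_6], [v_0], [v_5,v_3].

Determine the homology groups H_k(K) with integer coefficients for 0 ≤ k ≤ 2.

We work with the vertex ordering v_0 < v_1 < v_2 < v_3 < v_4 < v_5 < v_6 < v_7 < v_8. The simplices of K, each written with vertices in increasing order, are:

  0-simplices (9): [v_0], [v_1], [v_2], [v_3], [v_4], [v_5], [v_6], [v_7], [v_8]
  1-simplices (11): [v_1,v_5], [v_1,v_6], [v_1,v_7], [v_1,v_8], [v_2,v_3], [v_2,v_6], [v_2,v_7], [v_2,v_8], [v_3,v_4], [v_3,v_5], [v_7,v_8]
  2-simplices (2): [v_1,v_7,v_8], [v_2,v_7,v_8]

Hence C_0 ≅ Z^9, C_1 ≅ Z^11, C_2 ≅ Z^2.

Boundary ∂_1: C_1 → C_0 maps an edge to its endpoints' difference, ∂[p,q] = q − p. For instance
  ∂[v_2,v_8] = [v_8] − [v_2].
The resulting 9×11 matrix has rank 7, and its Smith normal form has invariant factors (1,1,1,1,1,1,1).

∂_2: C_2 → C_1 sends each 2-simplex [p,q,r] to [q,r] − [p,r] + [p,q]. For instance
  ∂[v_1,v_7,v_8] = [v_7,v_8] − [v_1,v_8] + [v_1,v_7],
  ∂[v_2,v_7,v_8] = [v_7,v_8] − [v_2,v_8] + [v_2,v_7].
As a 11×2 matrix over Z this has rank 2, with invariant factors (1,1).

Computing H_k = (kernel of ∂_k) / (image of ∂_{k+1}):

  H_0: rank C_0 − rank ∂_1 = 9 − 7 = 2, and the invariant factors of ∂_1 are all 1, so H_0 ≅ Z^2.
  H_1: rank ker ∂_1 − rank ∂_2 = (11 − 7) − 2 = 2, and the invariant factors of ∂_2 are all 1, so H_1 ≅ Z^2.
  H_2: rank ker ∂_2 − rank ∂_3 = (2 − 2) − 0 = 0, and there is no ∂_3, so H_2 ≅ 0.

H_0 = Z^2,  H_1 = Z^2,  H_2 = 0.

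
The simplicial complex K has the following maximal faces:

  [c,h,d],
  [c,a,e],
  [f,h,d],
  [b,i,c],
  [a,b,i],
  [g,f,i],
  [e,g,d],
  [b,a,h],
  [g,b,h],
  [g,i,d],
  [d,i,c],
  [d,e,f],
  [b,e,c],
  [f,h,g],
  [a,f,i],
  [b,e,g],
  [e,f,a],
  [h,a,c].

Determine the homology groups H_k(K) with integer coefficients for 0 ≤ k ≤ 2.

H_0 = Z,  H_1 = Z ⊕ Z/2,  H_2 = 0.

Fix the vertex order a < b < c < d < e < f < g < h < i and write every simplex with vertices in increasing order. Then dim K = 2 and the simplices of K are:

  0-simplices (9): a, b, c, d, e, f, g, h, i
  1-simplices (27): ab, ac, ae, af, ah, ai, bc, be, bg, bh, bi, cd, ce, ch, ci, de, df, dg, dh, di, ef, eg, fg, fh, fi, gh, gi
  2-simplices (18): abh, abi, ace, ach, aef, afi, bce, bci, beg, bgh, cdh, cdi, def, deg, dfh, dgi, fgh, fgi

Hence C_0 ≅ Z^9, C_1 ≅ Z^27, C_2 ≅ Z^18.

∂_1: C_1 → C_0 is given by ∂[p,q] = [q] − [p]. For instance
  ∂ab = b − a.
The resulting 9×27 matrix has rank 8, and its Smith normal form has invariant factors (1,1,1,1,1,1,1,1).

∂_2: C_2 → C_1 acts by ∂[p,q,r] = [q,r] − [p,r] + [p,q]. For instance
  ∂abh = bh − ah + ab,
  ∂ace = ce − ae + ac.
This gives a 27×18 integer matrix of rank 18; reducing to Smith normal form yields diagonal entries (1,1,1,1,1,1,1,1,1,1,1,1,1,1,1,1,1,2).

Now H_k = ker ∂_k / im ∂_{k+1}, so:

  H_0: rank C_0 − rank ∂_1 = 9 − 8 = 1, and the invariant factors of ∂_1 are all 1, so H_0 ≅ Z.
  H_1: rank ker ∂_1 − rank ∂_2 = (27 − 8) − 18 = 1, and ∂_2 has invariant factor 2 > 1, so H_1 ≅ Z ⊕ Z/2.
  H_2: rank ker ∂_2 − rank ∂_3 = (18 − 18) − 0 = 0, and there is no ∂_3, so H_2 ≅ 0.

As a check, the Euler characteristic is 9 − 27 + 18 = 0, which agrees with 1 − 1 + 0 = 0.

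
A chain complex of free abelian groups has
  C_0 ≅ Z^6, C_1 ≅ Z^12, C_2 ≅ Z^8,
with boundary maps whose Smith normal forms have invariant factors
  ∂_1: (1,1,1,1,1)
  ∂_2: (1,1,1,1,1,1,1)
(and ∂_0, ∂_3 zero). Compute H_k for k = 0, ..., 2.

H_0 = Z,  H_1 = 0,  H_2 = Z.

H_0: b_0 = 6 − 0 − 5 = 1; torsion from ∂_1 factors > 1: none. So H_0 = Z.
H_1: b_1 = 12 − 5 − 7 = 0; torsion from ∂_2 factors > 1: none. So H_1 = 0.
H_2: b_2 = 8 − 7 − 0 = 1; torsion from ∂_3 factors > 1: none. So H_2 = Z.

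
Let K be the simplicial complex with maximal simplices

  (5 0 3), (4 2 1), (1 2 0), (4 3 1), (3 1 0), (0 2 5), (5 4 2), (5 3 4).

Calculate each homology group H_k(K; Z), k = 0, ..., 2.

H_0 ≅ Z,  H_1 = 0,  H_2 ≅ Z.

K has 6 vertices, 12 edges, 8 triangles.
rank ∂_0 = 0, rank ∂_1 = 5 ⇒ b_0 = 6 − 0 − 5 = 1; all invariant factors of ∂_1 are 1 so no torsion. So H_0 ≅ Z.
rank ∂_1 = 5, rank ∂_2 = 7 ⇒ b_1 = 12 − 5 − 7 = 0; all invariant factors of ∂_2 are 1 so no torsion. So H_1 ≅ 0.
rank ∂_2 = 7, rank ∂_3 = 0 ⇒ b_2 = 8 − 7 − 0 = 1. So H_2 ≅ Z.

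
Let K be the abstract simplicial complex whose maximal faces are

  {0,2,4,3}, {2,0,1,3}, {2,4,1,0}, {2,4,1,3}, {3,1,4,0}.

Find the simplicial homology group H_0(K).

We work with the vertex ordering 0 < 1 < 2 < 3 < 4. The simplices of K, each written with vertices in increasing order, are:

  0-simplices (5): [0], [1], [2], [3], [4]
  1-simplices (10): [0,1], [0,2], [0,3], [0,4], [1,2], [1,3], [1,4], [2,3], [2,4], [3,4]
  2-simplices (10): [0,1,2], [0,1,3], [0,1,4], [0,2,3], [0,2,4], [0,3,4], [1,2,3], [1,2,4], [1,3,4], [2,3,4]
  3-simplices (5): [0,1,2,3], [0,1,2,4], [0,1,3,4], [0,2,3,4], [1,2,3,4]

Hence C_0 ≅ Z^5, C_1 ≅ Z^10, C_2 ≅ Z^10, C_3 ≅ Z^5.

The boundary map ∂_1: C_1 → C_0 sends each edge [p,q] (with p < q) to q − p.
The resulting 5×10 matrix has rank 4, and its Smith normal form has invariant factors (1,1,1,1).

∂_2: C_2 → C_1 acts by ∂[p,q,r] = [q,r] − [p,r] + [p,q]. For instance
  ∂[1,3,4] = [3,4] − [1,4] + [1,3],
  ∂[0,2,4] = [2,4] − [0,4] + [0,2].
As a 10×10 matrix over Z this has rank 6, with invariant factors (1,1,1,1,1,1).

∂_3: C_3 → C_2 sends each 3-simplex σ to the alternating sum Σ_i (−1)^i (σ with its i-th vertex removed). For instance
  ∂[0,1,3,4] = [1,3,4] − [0,3,4] + [0,1,4] − [0,1,3],
  ∂[0,2,3,4] = [2,3,4] − [0,3,4] + [0,2,4] − [0,2,3].
As a 10×5 matrix over Z this has rank 4, with invariant factors (1,1,1,1).

Reading off H_k = ker ∂_k / im ∂_{k+1}:

  H_0: rank C_0 − rank ∂_1 = 5 − 4 = 1, and the invariant factors of ∂_1 are all 1, so H_0 ≅ Z.

H_0 = Z.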